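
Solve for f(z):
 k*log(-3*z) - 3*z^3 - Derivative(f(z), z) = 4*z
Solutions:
 f(z) = C1 + k*z*log(-z) + k*z*(-1 + log(3)) - 3*z^4/4 - 2*z^2


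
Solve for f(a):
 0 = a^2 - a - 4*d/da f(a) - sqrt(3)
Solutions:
 f(a) = C1 + a^3/12 - a^2/8 - sqrt(3)*a/4


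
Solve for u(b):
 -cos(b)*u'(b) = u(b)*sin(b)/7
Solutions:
 u(b) = C1*cos(b)^(1/7)


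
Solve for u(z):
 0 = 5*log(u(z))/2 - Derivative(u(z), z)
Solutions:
 li(u(z)) = C1 + 5*z/2


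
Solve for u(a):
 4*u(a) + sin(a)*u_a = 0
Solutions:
 u(a) = C1*(cos(a)^2 + 2*cos(a) + 1)/(cos(a)^2 - 2*cos(a) + 1)


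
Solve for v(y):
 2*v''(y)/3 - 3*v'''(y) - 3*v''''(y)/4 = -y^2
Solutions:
 v(y) = C1 + C2*y + C3*exp(-2*y*(1 + sqrt(11)/3)) + C4*exp(2*y*(-1 + sqrt(11)/3)) - y^4/8 - 9*y^3/4 - 513*y^2/16


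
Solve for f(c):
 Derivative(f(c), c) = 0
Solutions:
 f(c) = C1


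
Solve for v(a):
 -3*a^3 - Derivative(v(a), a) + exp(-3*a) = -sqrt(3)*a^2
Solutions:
 v(a) = C1 - 3*a^4/4 + sqrt(3)*a^3/3 - exp(-3*a)/3


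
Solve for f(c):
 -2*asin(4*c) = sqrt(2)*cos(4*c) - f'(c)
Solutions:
 f(c) = C1 + 2*c*asin(4*c) + sqrt(1 - 16*c^2)/2 + sqrt(2)*sin(4*c)/4


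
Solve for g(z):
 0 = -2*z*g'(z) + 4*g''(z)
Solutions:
 g(z) = C1 + C2*erfi(z/2)


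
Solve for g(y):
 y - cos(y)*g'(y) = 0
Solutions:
 g(y) = C1 + Integral(y/cos(y), y)


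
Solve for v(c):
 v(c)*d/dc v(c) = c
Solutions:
 v(c) = -sqrt(C1 + c^2)
 v(c) = sqrt(C1 + c^2)


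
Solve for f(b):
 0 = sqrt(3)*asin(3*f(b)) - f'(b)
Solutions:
 Integral(1/asin(3*_y), (_y, f(b))) = C1 + sqrt(3)*b


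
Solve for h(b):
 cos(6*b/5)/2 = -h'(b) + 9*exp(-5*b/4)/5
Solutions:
 h(b) = C1 - 5*sin(6*b/5)/12 - 36*exp(-5*b/4)/25


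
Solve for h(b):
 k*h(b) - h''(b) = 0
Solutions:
 h(b) = C1*exp(-b*sqrt(k)) + C2*exp(b*sqrt(k))


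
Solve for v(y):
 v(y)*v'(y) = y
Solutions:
 v(y) = -sqrt(C1 + y^2)
 v(y) = sqrt(C1 + y^2)


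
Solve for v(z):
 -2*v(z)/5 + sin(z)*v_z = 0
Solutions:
 v(z) = C1*(cos(z) - 1)^(1/5)/(cos(z) + 1)^(1/5)


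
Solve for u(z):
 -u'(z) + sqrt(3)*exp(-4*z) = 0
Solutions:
 u(z) = C1 - sqrt(3)*exp(-4*z)/4


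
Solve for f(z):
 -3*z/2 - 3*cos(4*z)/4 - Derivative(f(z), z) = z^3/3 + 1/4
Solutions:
 f(z) = C1 - z^4/12 - 3*z^2/4 - z/4 - 3*sin(4*z)/16


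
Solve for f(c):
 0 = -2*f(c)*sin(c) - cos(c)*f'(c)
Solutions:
 f(c) = C1*cos(c)^2


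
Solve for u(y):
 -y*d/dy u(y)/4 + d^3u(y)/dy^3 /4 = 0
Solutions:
 u(y) = C1 + Integral(C2*airyai(y) + C3*airybi(y), y)


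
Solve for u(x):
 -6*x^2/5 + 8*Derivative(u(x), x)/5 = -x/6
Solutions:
 u(x) = C1 + x^3/4 - 5*x^2/96


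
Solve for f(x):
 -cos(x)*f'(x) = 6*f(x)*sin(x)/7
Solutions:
 f(x) = C1*cos(x)^(6/7)


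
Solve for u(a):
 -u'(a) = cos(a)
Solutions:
 u(a) = C1 - sin(a)


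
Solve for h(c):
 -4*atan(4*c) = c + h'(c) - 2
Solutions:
 h(c) = C1 - c^2/2 - 4*c*atan(4*c) + 2*c + log(16*c^2 + 1)/2


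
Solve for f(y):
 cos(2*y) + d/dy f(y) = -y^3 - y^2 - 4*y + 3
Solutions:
 f(y) = C1 - y^4/4 - y^3/3 - 2*y^2 + 3*y - sin(2*y)/2


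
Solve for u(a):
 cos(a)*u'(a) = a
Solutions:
 u(a) = C1 + Integral(a/cos(a), a)


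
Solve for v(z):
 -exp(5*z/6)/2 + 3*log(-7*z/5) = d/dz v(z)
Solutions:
 v(z) = C1 + 3*z*log(-z) + 3*z*(-log(5) - 1 + log(7)) - 3*exp(5*z/6)/5


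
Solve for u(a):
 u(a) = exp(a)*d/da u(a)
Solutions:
 u(a) = C1*exp(-exp(-a))


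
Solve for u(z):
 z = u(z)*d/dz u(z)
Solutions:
 u(z) = -sqrt(C1 + z^2)
 u(z) = sqrt(C1 + z^2)


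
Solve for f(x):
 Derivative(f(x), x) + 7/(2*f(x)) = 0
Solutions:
 f(x) = -sqrt(C1 - 7*x)
 f(x) = sqrt(C1 - 7*x)


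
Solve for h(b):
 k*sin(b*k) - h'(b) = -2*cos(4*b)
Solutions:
 h(b) = C1 + sin(4*b)/2 - cos(b*k)


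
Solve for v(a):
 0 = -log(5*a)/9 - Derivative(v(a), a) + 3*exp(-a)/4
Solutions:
 v(a) = C1 - a*log(a)/9 + a*(1 - log(5))/9 - 3*exp(-a)/4


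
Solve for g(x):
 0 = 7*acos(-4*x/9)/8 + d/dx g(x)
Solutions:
 g(x) = C1 - 7*x*acos(-4*x/9)/8 - 7*sqrt(81 - 16*x^2)/32


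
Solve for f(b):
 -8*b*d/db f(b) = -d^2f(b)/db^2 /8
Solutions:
 f(b) = C1 + C2*erfi(4*sqrt(2)*b)


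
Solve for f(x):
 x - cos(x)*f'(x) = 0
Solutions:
 f(x) = C1 + Integral(x/cos(x), x)


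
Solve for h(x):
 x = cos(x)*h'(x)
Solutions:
 h(x) = C1 + Integral(x/cos(x), x)


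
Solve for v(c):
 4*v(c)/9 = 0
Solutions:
 v(c) = 0


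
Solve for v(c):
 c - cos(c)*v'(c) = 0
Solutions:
 v(c) = C1 + Integral(c/cos(c), c)


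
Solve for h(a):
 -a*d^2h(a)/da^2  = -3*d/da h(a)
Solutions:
 h(a) = C1 + C2*a^4


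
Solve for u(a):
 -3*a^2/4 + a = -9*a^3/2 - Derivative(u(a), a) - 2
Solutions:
 u(a) = C1 - 9*a^4/8 + a^3/4 - a^2/2 - 2*a


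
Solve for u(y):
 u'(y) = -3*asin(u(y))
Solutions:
 Integral(1/asin(_y), (_y, u(y))) = C1 - 3*y


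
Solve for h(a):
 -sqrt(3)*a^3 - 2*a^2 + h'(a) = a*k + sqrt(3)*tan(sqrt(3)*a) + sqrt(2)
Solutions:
 h(a) = C1 + sqrt(3)*a^4/4 + 2*a^3/3 + a^2*k/2 + sqrt(2)*a - log(cos(sqrt(3)*a))


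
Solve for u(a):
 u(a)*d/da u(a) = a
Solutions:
 u(a) = -sqrt(C1 + a^2)
 u(a) = sqrt(C1 + a^2)


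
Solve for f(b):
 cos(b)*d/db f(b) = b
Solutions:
 f(b) = C1 + Integral(b/cos(b), b)


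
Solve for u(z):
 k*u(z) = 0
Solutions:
 u(z) = 0


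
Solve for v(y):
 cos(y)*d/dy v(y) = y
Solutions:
 v(y) = C1 + Integral(y/cos(y), y)


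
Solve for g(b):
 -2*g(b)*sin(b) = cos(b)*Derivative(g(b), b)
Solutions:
 g(b) = C1*cos(b)^2


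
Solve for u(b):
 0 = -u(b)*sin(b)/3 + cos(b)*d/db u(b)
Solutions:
 u(b) = C1/cos(b)^(1/3)


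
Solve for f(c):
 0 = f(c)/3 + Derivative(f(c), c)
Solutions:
 f(c) = C1*exp(-c/3)


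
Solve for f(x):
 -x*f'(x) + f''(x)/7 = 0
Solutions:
 f(x) = C1 + C2*erfi(sqrt(14)*x/2)


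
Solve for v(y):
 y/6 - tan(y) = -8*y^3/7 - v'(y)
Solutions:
 v(y) = C1 - 2*y^4/7 - y^2/12 - log(cos(y))


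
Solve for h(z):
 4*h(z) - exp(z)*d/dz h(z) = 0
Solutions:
 h(z) = C1*exp(-4*exp(-z))


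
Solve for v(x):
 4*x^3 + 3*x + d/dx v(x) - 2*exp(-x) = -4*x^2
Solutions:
 v(x) = C1 - x^4 - 4*x^3/3 - 3*x^2/2 - 2*exp(-x)


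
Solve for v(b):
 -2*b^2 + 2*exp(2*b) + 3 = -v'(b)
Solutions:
 v(b) = C1 + 2*b^3/3 - 3*b - exp(2*b)


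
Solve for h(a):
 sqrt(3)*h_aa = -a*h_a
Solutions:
 h(a) = C1 + C2*erf(sqrt(2)*3^(3/4)*a/6)


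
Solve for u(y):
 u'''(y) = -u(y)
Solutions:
 u(y) = C3*exp(-y) + (C1*sin(sqrt(3)*y/2) + C2*cos(sqrt(3)*y/2))*exp(y/2)


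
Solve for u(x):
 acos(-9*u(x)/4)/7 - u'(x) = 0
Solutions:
 Integral(1/acos(-9*_y/4), (_y, u(x))) = C1 + x/7


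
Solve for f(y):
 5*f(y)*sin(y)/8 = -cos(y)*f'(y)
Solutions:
 f(y) = C1*cos(y)^(5/8)


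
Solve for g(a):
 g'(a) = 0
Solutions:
 g(a) = C1


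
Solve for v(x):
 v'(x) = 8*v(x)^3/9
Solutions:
 v(x) = -3*sqrt(2)*sqrt(-1/(C1 + 8*x))/2
 v(x) = 3*sqrt(2)*sqrt(-1/(C1 + 8*x))/2


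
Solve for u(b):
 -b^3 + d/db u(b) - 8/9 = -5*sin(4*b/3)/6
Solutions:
 u(b) = C1 + b^4/4 + 8*b/9 + 5*cos(4*b/3)/8


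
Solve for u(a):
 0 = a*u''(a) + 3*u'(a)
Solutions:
 u(a) = C1 + C2/a^2


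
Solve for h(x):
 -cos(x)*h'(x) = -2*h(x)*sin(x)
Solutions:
 h(x) = C1/cos(x)^2


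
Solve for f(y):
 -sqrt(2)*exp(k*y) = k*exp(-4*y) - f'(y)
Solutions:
 f(y) = C1 - k*exp(-4*y)/4 + sqrt(2)*exp(k*y)/k


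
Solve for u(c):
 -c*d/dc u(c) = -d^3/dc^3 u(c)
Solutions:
 u(c) = C1 + Integral(C2*airyai(c) + C3*airybi(c), c)


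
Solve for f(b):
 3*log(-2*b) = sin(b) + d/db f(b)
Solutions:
 f(b) = C1 + 3*b*log(-b) - 3*b + 3*b*log(2) + cos(b)


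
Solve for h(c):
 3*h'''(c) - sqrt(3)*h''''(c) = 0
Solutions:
 h(c) = C1 + C2*c + C3*c^2 + C4*exp(sqrt(3)*c)


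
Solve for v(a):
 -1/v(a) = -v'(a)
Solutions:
 v(a) = -sqrt(C1 + 2*a)
 v(a) = sqrt(C1 + 2*a)


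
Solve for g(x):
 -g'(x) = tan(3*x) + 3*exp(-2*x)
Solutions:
 g(x) = C1 - log(tan(3*x)^2 + 1)/6 + 3*exp(-2*x)/2


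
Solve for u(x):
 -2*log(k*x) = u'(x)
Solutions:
 u(x) = C1 - 2*x*log(k*x) + 2*x


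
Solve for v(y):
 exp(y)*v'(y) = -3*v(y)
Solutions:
 v(y) = C1*exp(3*exp(-y))


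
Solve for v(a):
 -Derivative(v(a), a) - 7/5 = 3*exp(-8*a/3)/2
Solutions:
 v(a) = C1 - 7*a/5 + 9*exp(-8*a/3)/16


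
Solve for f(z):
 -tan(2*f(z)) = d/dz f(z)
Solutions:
 f(z) = -asin(C1*exp(-2*z))/2 + pi/2
 f(z) = asin(C1*exp(-2*z))/2


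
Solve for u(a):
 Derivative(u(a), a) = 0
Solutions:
 u(a) = C1


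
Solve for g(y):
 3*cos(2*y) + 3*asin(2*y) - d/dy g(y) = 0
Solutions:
 g(y) = C1 + 3*y*asin(2*y) + 3*sqrt(1 - 4*y^2)/2 + 3*sin(2*y)/2


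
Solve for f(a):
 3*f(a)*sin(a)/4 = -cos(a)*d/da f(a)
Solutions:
 f(a) = C1*cos(a)^(3/4)


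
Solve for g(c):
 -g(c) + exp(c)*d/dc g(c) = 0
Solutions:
 g(c) = C1*exp(-exp(-c))


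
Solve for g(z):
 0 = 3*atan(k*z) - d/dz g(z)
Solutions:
 g(z) = C1 + 3*Piecewise((z*atan(k*z) - log(k^2*z^2 + 1)/(2*k), Ne(k, 0)), (0, True))


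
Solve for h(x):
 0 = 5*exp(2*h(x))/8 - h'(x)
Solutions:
 h(x) = log(-1/(C1 + 5*x))/2 + log(2)
 h(x) = log(-sqrt(-1/(C1 + 5*x))) + log(2)


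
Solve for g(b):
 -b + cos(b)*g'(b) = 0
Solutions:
 g(b) = C1 + Integral(b/cos(b), b)


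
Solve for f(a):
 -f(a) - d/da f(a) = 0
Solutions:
 f(a) = C1*exp(-a)


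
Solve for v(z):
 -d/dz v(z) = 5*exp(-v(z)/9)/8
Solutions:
 v(z) = 9*log(C1 - 5*z/72)


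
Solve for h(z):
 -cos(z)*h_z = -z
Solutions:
 h(z) = C1 + Integral(z/cos(z), z)


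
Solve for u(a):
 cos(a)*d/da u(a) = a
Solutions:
 u(a) = C1 + Integral(a/cos(a), a)


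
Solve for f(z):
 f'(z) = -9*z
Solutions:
 f(z) = C1 - 9*z^2/2


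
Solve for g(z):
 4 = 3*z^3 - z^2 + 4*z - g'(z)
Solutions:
 g(z) = C1 + 3*z^4/4 - z^3/3 + 2*z^2 - 4*z


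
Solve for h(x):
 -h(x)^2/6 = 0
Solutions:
 h(x) = 0


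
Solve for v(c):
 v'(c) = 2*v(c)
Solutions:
 v(c) = C1*exp(2*c)


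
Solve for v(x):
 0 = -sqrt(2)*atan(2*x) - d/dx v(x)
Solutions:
 v(x) = C1 - sqrt(2)*(x*atan(2*x) - log(4*x^2 + 1)/4)


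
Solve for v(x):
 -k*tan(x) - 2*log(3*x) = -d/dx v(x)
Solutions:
 v(x) = C1 - k*log(cos(x)) + 2*x*log(x) - 2*x + 2*x*log(3)


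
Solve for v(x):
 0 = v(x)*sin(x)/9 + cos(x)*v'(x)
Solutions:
 v(x) = C1*cos(x)^(1/9)


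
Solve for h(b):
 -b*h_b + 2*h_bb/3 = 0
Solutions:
 h(b) = C1 + C2*erfi(sqrt(3)*b/2)


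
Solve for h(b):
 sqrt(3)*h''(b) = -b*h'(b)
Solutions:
 h(b) = C1 + C2*erf(sqrt(2)*3^(3/4)*b/6)


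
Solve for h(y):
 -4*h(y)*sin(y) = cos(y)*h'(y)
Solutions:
 h(y) = C1*cos(y)^4


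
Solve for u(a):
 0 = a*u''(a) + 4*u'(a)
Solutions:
 u(a) = C1 + C2/a^3


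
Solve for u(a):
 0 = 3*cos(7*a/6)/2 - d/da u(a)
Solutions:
 u(a) = C1 + 9*sin(7*a/6)/7


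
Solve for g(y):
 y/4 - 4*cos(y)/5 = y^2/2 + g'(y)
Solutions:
 g(y) = C1 - y^3/6 + y^2/8 - 4*sin(y)/5


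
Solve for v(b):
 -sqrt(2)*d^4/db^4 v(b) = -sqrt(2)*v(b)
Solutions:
 v(b) = C1*exp(-b) + C2*exp(b) + C3*sin(b) + C4*cos(b)


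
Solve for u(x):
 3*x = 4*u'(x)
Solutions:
 u(x) = C1 + 3*x^2/8


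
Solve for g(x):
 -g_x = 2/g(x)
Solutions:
 g(x) = -sqrt(C1 - 4*x)
 g(x) = sqrt(C1 - 4*x)


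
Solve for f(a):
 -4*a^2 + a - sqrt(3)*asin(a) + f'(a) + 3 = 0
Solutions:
 f(a) = C1 + 4*a^3/3 - a^2/2 - 3*a + sqrt(3)*(a*asin(a) + sqrt(1 - a^2))


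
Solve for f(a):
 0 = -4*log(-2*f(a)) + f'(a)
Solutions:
 -Integral(1/(log(-_y) + log(2)), (_y, f(a)))/4 = C1 - a


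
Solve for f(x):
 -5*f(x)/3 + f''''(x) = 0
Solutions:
 f(x) = C1*exp(-3^(3/4)*5^(1/4)*x/3) + C2*exp(3^(3/4)*5^(1/4)*x/3) + C3*sin(3^(3/4)*5^(1/4)*x/3) + C4*cos(3^(3/4)*5^(1/4)*x/3)


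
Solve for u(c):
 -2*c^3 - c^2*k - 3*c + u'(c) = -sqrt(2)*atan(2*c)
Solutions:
 u(c) = C1 + c^4/2 + c^3*k/3 + 3*c^2/2 - sqrt(2)*(c*atan(2*c) - log(4*c^2 + 1)/4)


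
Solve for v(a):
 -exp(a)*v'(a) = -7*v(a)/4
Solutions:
 v(a) = C1*exp(-7*exp(-a)/4)


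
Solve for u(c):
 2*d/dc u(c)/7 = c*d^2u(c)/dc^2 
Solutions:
 u(c) = C1 + C2*c^(9/7)


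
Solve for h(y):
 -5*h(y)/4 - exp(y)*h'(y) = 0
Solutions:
 h(y) = C1*exp(5*exp(-y)/4)


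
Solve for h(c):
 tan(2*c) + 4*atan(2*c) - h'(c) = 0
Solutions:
 h(c) = C1 + 4*c*atan(2*c) - log(4*c^2 + 1) - log(cos(2*c))/2


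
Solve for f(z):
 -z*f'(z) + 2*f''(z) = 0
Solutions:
 f(z) = C1 + C2*erfi(z/2)


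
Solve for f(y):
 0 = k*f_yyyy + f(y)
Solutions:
 f(y) = C1*exp(-y*(-1/k)^(1/4)) + C2*exp(y*(-1/k)^(1/4)) + C3*exp(-I*y*(-1/k)^(1/4)) + C4*exp(I*y*(-1/k)^(1/4))


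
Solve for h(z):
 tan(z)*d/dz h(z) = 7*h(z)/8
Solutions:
 h(z) = C1*sin(z)^(7/8)


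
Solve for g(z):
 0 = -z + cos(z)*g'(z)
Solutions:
 g(z) = C1 + Integral(z/cos(z), z)


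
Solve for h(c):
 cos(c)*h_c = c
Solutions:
 h(c) = C1 + Integral(c/cos(c), c)


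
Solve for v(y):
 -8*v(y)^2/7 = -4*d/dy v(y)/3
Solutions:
 v(y) = -7/(C1 + 6*y)


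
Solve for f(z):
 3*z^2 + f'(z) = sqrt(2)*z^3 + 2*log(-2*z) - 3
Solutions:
 f(z) = C1 + sqrt(2)*z^4/4 - z^3 + 2*z*log(-z) + z*(-5 + 2*log(2))


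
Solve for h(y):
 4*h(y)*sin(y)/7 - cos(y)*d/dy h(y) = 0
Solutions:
 h(y) = C1/cos(y)^(4/7)


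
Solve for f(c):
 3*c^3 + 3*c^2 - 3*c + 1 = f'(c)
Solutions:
 f(c) = C1 + 3*c^4/4 + c^3 - 3*c^2/2 + c


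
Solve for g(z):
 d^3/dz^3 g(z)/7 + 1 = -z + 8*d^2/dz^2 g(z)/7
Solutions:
 g(z) = C1 + C2*z + C3*exp(8*z) + 7*z^3/48 + 63*z^2/128


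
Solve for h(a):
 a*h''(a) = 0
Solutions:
 h(a) = C1 + C2*a


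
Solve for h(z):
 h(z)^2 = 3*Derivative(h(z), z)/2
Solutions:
 h(z) = -3/(C1 + 2*z)


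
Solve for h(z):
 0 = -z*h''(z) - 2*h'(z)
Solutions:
 h(z) = C1 + C2/z


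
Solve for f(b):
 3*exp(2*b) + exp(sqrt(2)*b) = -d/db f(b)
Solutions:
 f(b) = C1 - 3*exp(2*b)/2 - sqrt(2)*exp(sqrt(2)*b)/2


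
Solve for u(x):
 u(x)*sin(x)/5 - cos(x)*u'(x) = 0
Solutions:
 u(x) = C1/cos(x)^(1/5)


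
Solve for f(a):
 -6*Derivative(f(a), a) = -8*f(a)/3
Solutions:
 f(a) = C1*exp(4*a/9)


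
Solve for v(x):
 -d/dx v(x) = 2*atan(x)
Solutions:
 v(x) = C1 - 2*x*atan(x) + log(x^2 + 1)


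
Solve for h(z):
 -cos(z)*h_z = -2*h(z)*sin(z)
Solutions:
 h(z) = C1/cos(z)^2


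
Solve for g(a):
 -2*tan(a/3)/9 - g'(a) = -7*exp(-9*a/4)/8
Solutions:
 g(a) = C1 - log(tan(a/3)^2 + 1)/3 - 7*exp(-9*a/4)/18


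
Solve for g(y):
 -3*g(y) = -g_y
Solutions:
 g(y) = C1*exp(3*y)


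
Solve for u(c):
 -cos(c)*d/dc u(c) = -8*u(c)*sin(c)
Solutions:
 u(c) = C1/cos(c)^8


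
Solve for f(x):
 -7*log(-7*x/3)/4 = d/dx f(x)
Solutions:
 f(x) = C1 - 7*x*log(-x)/4 + 7*x*(-log(7) + 1 + log(3))/4


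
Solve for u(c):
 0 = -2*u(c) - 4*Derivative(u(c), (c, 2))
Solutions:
 u(c) = C1*sin(sqrt(2)*c/2) + C2*cos(sqrt(2)*c/2)


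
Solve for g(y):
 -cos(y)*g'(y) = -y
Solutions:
 g(y) = C1 + Integral(y/cos(y), y)


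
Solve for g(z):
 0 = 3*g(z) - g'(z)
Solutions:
 g(z) = C1*exp(3*z)


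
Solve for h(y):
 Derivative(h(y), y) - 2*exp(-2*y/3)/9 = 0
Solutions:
 h(y) = C1 - exp(-2*y/3)/3


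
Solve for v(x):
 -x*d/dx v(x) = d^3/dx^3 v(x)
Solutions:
 v(x) = C1 + Integral(C2*airyai(-x) + C3*airybi(-x), x)


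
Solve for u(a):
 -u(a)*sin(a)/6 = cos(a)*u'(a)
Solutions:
 u(a) = C1*cos(a)^(1/6)


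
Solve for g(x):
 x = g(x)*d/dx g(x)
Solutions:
 g(x) = -sqrt(C1 + x^2)
 g(x) = sqrt(C1 + x^2)


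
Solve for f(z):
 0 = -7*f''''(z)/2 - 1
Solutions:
 f(z) = C1 + C2*z + C3*z^2 + C4*z^3 - z^4/84


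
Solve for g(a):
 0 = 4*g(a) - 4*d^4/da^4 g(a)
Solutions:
 g(a) = C1*exp(-a) + C2*exp(a) + C3*sin(a) + C4*cos(a)


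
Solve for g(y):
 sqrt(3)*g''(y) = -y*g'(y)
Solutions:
 g(y) = C1 + C2*erf(sqrt(2)*3^(3/4)*y/6)


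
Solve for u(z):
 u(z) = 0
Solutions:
 u(z) = 0


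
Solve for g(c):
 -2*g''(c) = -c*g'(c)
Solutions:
 g(c) = C1 + C2*erfi(c/2)


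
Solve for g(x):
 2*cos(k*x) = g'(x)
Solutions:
 g(x) = C1 + 2*sin(k*x)/k


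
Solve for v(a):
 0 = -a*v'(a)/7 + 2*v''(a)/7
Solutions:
 v(a) = C1 + C2*erfi(a/2)


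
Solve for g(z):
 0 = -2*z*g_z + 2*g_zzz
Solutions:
 g(z) = C1 + Integral(C2*airyai(z) + C3*airybi(z), z)


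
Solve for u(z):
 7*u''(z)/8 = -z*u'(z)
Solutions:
 u(z) = C1 + C2*erf(2*sqrt(7)*z/7)


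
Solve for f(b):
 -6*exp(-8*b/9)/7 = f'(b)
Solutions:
 f(b) = C1 + 27*exp(-8*b/9)/28


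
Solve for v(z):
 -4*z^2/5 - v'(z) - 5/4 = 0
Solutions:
 v(z) = C1 - 4*z^3/15 - 5*z/4


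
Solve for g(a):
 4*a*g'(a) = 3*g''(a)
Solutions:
 g(a) = C1 + C2*erfi(sqrt(6)*a/3)


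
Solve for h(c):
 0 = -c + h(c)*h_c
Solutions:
 h(c) = -sqrt(C1 + c^2)
 h(c) = sqrt(C1 + c^2)


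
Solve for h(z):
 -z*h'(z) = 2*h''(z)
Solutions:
 h(z) = C1 + C2*erf(z/2)


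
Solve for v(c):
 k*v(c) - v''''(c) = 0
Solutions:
 v(c) = C1*exp(-c*k^(1/4)) + C2*exp(c*k^(1/4)) + C3*exp(-I*c*k^(1/4)) + C4*exp(I*c*k^(1/4))


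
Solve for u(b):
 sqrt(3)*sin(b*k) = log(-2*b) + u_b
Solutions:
 u(b) = C1 - b*log(-b) - b*log(2) + b + sqrt(3)*Piecewise((-cos(b*k)/k, Ne(k, 0)), (0, True))


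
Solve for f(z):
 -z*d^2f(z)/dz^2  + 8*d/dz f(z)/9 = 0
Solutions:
 f(z) = C1 + C2*z^(17/9)


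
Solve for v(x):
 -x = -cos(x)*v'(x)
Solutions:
 v(x) = C1 + Integral(x/cos(x), x)


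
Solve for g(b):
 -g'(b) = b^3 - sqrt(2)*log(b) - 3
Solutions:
 g(b) = C1 - b^4/4 + sqrt(2)*b*log(b) - sqrt(2)*b + 3*b


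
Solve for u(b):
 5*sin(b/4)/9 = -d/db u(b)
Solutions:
 u(b) = C1 + 20*cos(b/4)/9


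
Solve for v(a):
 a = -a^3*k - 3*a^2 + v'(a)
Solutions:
 v(a) = C1 + a^4*k/4 + a^3 + a^2/2


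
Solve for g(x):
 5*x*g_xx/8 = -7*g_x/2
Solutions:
 g(x) = C1 + C2/x^(23/5)


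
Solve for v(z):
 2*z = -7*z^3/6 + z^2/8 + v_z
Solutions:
 v(z) = C1 + 7*z^4/24 - z^3/24 + z^2


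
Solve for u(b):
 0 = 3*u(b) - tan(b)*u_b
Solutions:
 u(b) = C1*sin(b)^3


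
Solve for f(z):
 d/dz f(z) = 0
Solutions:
 f(z) = C1


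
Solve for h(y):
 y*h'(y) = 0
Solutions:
 h(y) = C1


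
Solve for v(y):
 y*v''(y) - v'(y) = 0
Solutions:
 v(y) = C1 + C2*y^2


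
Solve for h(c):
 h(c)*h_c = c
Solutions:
 h(c) = -sqrt(C1 + c^2)
 h(c) = sqrt(C1 + c^2)


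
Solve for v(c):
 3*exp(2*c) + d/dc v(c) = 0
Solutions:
 v(c) = C1 - 3*exp(2*c)/2


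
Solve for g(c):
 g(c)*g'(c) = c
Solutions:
 g(c) = -sqrt(C1 + c^2)
 g(c) = sqrt(C1 + c^2)


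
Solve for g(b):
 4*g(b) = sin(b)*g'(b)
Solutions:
 g(b) = C1*(cos(b)^2 - 2*cos(b) + 1)/(cos(b)^2 + 2*cos(b) + 1)


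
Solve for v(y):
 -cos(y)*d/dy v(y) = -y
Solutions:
 v(y) = C1 + Integral(y/cos(y), y)


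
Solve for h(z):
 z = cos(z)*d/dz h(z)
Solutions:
 h(z) = C1 + Integral(z/cos(z), z)


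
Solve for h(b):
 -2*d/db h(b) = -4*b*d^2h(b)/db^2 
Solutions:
 h(b) = C1 + C2*b^(3/2)


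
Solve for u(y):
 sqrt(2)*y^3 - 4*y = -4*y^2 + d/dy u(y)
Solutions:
 u(y) = C1 + sqrt(2)*y^4/4 + 4*y^3/3 - 2*y^2


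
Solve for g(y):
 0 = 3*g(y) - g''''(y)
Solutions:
 g(y) = C1*exp(-3^(1/4)*y) + C2*exp(3^(1/4)*y) + C3*sin(3^(1/4)*y) + C4*cos(3^(1/4)*y)


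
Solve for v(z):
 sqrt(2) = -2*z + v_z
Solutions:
 v(z) = C1 + z^2 + sqrt(2)*z


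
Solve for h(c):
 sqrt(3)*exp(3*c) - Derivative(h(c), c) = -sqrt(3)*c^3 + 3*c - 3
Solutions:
 h(c) = C1 + sqrt(3)*c^4/4 - 3*c^2/2 + 3*c + sqrt(3)*exp(3*c)/3


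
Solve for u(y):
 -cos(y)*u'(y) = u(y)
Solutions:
 u(y) = C1*sqrt(sin(y) - 1)/sqrt(sin(y) + 1)


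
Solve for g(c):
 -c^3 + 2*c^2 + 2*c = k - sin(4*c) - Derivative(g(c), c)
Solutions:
 g(c) = C1 + c^4/4 - 2*c^3/3 - c^2 + c*k + cos(4*c)/4


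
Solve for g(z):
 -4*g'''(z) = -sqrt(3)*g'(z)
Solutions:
 g(z) = C1 + C2*exp(-3^(1/4)*z/2) + C3*exp(3^(1/4)*z/2)


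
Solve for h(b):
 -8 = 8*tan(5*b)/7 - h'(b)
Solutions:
 h(b) = C1 + 8*b - 8*log(cos(5*b))/35


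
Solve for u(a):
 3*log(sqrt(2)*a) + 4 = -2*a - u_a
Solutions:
 u(a) = C1 - a^2 - 3*a*log(a) - 3*a*log(2)/2 - a


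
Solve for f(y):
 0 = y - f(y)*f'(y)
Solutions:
 f(y) = -sqrt(C1 + y^2)
 f(y) = sqrt(C1 + y^2)


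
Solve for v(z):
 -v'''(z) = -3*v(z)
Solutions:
 v(z) = C3*exp(3^(1/3)*z) + (C1*sin(3^(5/6)*z/2) + C2*cos(3^(5/6)*z/2))*exp(-3^(1/3)*z/2)


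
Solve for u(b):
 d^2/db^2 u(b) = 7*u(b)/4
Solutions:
 u(b) = C1*exp(-sqrt(7)*b/2) + C2*exp(sqrt(7)*b/2)


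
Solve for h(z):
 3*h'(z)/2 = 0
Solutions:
 h(z) = C1


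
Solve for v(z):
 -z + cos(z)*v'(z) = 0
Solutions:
 v(z) = C1 + Integral(z/cos(z), z)


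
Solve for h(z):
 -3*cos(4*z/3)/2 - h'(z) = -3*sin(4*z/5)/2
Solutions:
 h(z) = C1 - 9*sin(4*z/3)/8 - 15*cos(4*z/5)/8


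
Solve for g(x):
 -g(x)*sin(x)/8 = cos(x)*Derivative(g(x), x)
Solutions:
 g(x) = C1*cos(x)^(1/8)


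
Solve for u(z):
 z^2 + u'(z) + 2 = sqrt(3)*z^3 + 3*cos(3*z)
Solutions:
 u(z) = C1 + sqrt(3)*z^4/4 - z^3/3 - 2*z + sin(3*z)


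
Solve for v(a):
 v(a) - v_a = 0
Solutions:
 v(a) = C1*exp(a)


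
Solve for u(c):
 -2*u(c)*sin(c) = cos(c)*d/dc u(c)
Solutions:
 u(c) = C1*cos(c)^2


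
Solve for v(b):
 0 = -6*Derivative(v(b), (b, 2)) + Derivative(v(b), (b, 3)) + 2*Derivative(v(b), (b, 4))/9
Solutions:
 v(b) = C1 + C2*b + C3*exp(3*b*(-3 + sqrt(57))/4) + C4*exp(-3*b*(3 + sqrt(57))/4)


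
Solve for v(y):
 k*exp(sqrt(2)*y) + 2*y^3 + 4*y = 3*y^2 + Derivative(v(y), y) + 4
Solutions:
 v(y) = C1 + sqrt(2)*k*exp(sqrt(2)*y)/2 + y^4/2 - y^3 + 2*y^2 - 4*y


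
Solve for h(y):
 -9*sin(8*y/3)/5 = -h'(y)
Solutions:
 h(y) = C1 - 27*cos(8*y/3)/40


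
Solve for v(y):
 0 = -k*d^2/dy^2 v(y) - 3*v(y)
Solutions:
 v(y) = C1*exp(-sqrt(3)*y*sqrt(-1/k)) + C2*exp(sqrt(3)*y*sqrt(-1/k))


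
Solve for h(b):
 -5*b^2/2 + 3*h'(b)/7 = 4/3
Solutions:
 h(b) = C1 + 35*b^3/18 + 28*b/9


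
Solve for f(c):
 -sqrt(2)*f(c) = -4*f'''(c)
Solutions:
 f(c) = C3*exp(sqrt(2)*c/2) + (C1*sin(sqrt(6)*c/4) + C2*cos(sqrt(6)*c/4))*exp(-sqrt(2)*c/4)


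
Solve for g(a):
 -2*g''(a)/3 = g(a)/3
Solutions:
 g(a) = C1*sin(sqrt(2)*a/2) + C2*cos(sqrt(2)*a/2)


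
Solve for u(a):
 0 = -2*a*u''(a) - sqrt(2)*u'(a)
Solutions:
 u(a) = C1 + C2*a^(1 - sqrt(2)/2)


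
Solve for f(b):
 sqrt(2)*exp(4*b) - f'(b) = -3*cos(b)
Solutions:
 f(b) = C1 + sqrt(2)*exp(4*b)/4 + 3*sin(b)


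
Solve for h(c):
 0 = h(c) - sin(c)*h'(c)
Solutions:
 h(c) = C1*sqrt(cos(c) - 1)/sqrt(cos(c) + 1)


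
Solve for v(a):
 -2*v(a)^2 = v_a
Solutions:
 v(a) = 1/(C1 + 2*a)


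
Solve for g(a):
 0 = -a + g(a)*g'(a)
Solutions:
 g(a) = -sqrt(C1 + a^2)
 g(a) = sqrt(C1 + a^2)


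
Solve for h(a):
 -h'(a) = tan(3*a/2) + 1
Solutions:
 h(a) = C1 - a + 2*log(cos(3*a/2))/3


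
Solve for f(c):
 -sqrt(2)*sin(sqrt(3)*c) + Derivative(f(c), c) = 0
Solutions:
 f(c) = C1 - sqrt(6)*cos(sqrt(3)*c)/3


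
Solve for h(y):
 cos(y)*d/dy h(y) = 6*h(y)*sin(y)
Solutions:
 h(y) = C1/cos(y)^6


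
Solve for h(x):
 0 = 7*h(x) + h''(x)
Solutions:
 h(x) = C1*sin(sqrt(7)*x) + C2*cos(sqrt(7)*x)


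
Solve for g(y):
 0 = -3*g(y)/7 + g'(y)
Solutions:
 g(y) = C1*exp(3*y/7)


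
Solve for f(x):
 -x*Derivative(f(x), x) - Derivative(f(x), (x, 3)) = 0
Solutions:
 f(x) = C1 + Integral(C2*airyai(-x) + C3*airybi(-x), x)


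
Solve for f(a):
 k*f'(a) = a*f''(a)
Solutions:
 f(a) = C1 + a^(re(k) + 1)*(C2*sin(log(a)*Abs(im(k))) + C3*cos(log(a)*im(k)))


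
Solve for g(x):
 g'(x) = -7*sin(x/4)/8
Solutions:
 g(x) = C1 + 7*cos(x/4)/2


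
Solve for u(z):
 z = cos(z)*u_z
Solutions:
 u(z) = C1 + Integral(z/cos(z), z)


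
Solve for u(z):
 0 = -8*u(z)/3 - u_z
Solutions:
 u(z) = C1*exp(-8*z/3)


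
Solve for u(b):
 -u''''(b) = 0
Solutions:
 u(b) = C1 + C2*b + C3*b^2 + C4*b^3


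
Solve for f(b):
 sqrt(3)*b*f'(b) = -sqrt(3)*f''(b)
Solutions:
 f(b) = C1 + C2*erf(sqrt(2)*b/2)


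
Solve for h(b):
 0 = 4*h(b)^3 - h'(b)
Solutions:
 h(b) = -sqrt(2)*sqrt(-1/(C1 + 4*b))/2
 h(b) = sqrt(2)*sqrt(-1/(C1 + 4*b))/2


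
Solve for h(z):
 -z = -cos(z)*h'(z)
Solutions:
 h(z) = C1 + Integral(z/cos(z), z)


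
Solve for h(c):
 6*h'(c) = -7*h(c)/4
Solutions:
 h(c) = C1*exp(-7*c/24)


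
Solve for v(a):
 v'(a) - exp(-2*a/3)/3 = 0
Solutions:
 v(a) = C1 - exp(-2*a/3)/2


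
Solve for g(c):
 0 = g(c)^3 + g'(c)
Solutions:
 g(c) = -sqrt(2)*sqrt(-1/(C1 - c))/2
 g(c) = sqrt(2)*sqrt(-1/(C1 - c))/2


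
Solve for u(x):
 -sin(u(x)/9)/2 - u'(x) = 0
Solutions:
 x/2 + 9*log(cos(u(x)/9) - 1)/2 - 9*log(cos(u(x)/9) + 1)/2 = C1


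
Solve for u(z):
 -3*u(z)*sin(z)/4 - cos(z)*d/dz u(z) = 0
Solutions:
 u(z) = C1*cos(z)^(3/4)


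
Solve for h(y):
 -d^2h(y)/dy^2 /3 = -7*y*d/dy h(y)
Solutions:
 h(y) = C1 + C2*erfi(sqrt(42)*y/2)


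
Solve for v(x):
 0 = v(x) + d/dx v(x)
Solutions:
 v(x) = C1*exp(-x)


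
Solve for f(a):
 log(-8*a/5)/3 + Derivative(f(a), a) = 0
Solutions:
 f(a) = C1 - a*log(-a)/3 + a*(-log(2) + 1/3 + log(5)/3)


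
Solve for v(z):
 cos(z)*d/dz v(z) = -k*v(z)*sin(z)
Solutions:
 v(z) = C1*exp(k*log(cos(z)))


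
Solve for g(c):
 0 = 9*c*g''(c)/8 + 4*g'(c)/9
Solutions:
 g(c) = C1 + C2*c^(49/81)


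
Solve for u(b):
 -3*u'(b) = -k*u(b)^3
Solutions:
 u(b) = -sqrt(6)*sqrt(-1/(C1 + b*k))/2
 u(b) = sqrt(6)*sqrt(-1/(C1 + b*k))/2


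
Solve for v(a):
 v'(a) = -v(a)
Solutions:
 v(a) = C1*exp(-a)


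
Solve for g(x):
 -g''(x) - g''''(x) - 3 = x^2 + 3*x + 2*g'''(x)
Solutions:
 g(x) = C1 + C4*exp(-x) - x^4/12 + x^3/6 - 3*x^2/2 + x*(C2 + C3*exp(-x))


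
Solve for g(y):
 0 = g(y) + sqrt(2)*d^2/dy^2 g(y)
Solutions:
 g(y) = C1*sin(2^(3/4)*y/2) + C2*cos(2^(3/4)*y/2)


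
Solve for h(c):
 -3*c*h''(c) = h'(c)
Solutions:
 h(c) = C1 + C2*c^(2/3)


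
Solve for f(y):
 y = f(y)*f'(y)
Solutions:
 f(y) = -sqrt(C1 + y^2)
 f(y) = sqrt(C1 + y^2)


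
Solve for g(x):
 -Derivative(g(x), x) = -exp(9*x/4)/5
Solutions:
 g(x) = C1 + 4*exp(9*x/4)/45


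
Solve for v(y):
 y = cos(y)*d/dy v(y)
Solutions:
 v(y) = C1 + Integral(y/cos(y), y)


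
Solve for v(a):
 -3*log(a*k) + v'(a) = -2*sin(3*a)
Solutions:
 v(a) = C1 + 3*a*log(a*k) - 3*a + 2*cos(3*a)/3


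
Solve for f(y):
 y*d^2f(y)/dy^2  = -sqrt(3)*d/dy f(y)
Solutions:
 f(y) = C1 + C2*y^(1 - sqrt(3))


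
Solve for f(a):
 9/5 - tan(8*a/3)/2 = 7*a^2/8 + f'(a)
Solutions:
 f(a) = C1 - 7*a^3/24 + 9*a/5 + 3*log(cos(8*a/3))/16


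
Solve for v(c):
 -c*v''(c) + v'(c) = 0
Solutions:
 v(c) = C1 + C2*c^2


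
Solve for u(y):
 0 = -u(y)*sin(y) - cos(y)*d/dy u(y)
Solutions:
 u(y) = C1*cos(y)


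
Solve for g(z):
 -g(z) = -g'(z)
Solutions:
 g(z) = C1*exp(z)


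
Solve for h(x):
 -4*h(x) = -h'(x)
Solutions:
 h(x) = C1*exp(4*x)


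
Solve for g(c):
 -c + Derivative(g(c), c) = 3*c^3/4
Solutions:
 g(c) = C1 + 3*c^4/16 + c^2/2


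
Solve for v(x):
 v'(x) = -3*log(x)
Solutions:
 v(x) = C1 - 3*x*log(x) + 3*x


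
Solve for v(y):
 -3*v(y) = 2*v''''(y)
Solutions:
 v(y) = (C1*sin(6^(1/4)*y/2) + C2*cos(6^(1/4)*y/2))*exp(-6^(1/4)*y/2) + (C3*sin(6^(1/4)*y/2) + C4*cos(6^(1/4)*y/2))*exp(6^(1/4)*y/2)


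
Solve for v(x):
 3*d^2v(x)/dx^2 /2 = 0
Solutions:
 v(x) = C1 + C2*x


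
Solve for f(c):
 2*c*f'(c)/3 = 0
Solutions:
 f(c) = C1


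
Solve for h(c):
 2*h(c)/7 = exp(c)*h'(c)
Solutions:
 h(c) = C1*exp(-2*exp(-c)/7)


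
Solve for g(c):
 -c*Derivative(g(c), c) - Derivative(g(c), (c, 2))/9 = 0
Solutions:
 g(c) = C1 + C2*erf(3*sqrt(2)*c/2)


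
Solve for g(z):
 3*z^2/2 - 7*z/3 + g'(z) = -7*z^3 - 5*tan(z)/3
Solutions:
 g(z) = C1 - 7*z^4/4 - z^3/2 + 7*z^2/6 + 5*log(cos(z))/3


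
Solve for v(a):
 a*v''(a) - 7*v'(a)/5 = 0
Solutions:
 v(a) = C1 + C2*a^(12/5)


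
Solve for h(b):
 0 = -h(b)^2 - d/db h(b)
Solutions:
 h(b) = 1/(C1 + b)


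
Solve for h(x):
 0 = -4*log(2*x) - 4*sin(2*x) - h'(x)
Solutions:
 h(x) = C1 - 4*x*log(x) - 4*x*log(2) + 4*x + 2*cos(2*x)


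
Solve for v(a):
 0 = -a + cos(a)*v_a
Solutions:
 v(a) = C1 + Integral(a/cos(a), a)


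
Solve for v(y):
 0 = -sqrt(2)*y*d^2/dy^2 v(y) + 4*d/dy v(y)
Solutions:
 v(y) = C1 + C2*y^(1 + 2*sqrt(2))


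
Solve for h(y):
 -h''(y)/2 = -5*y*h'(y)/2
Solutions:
 h(y) = C1 + C2*erfi(sqrt(10)*y/2)


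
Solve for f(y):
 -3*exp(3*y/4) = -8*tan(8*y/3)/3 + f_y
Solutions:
 f(y) = C1 - 4*exp(3*y/4) - log(cos(8*y/3))


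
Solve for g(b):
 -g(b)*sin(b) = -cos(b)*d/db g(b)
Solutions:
 g(b) = C1/cos(b)


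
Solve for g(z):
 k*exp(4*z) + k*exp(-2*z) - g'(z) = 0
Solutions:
 g(z) = C1 + k*exp(4*z)/4 - k*exp(-2*z)/2


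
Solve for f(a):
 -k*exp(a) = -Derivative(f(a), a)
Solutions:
 f(a) = C1 + k*exp(a)


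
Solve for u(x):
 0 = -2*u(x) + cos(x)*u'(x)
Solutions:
 u(x) = C1*(sin(x) + 1)/(sin(x) - 1)


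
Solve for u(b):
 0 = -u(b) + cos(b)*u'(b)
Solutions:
 u(b) = C1*sqrt(sin(b) + 1)/sqrt(sin(b) - 1)


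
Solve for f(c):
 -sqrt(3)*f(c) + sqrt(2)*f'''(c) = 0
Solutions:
 f(c) = C3*exp(2^(5/6)*3^(1/6)*c/2) + (C1*sin(2^(5/6)*3^(2/3)*c/4) + C2*cos(2^(5/6)*3^(2/3)*c/4))*exp(-2^(5/6)*3^(1/6)*c/4)


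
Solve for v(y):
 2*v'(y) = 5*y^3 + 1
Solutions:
 v(y) = C1 + 5*y^4/8 + y/2


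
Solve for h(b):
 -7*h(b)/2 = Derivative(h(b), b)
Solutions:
 h(b) = C1*exp(-7*b/2)


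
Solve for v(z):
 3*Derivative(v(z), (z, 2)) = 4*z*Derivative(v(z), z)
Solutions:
 v(z) = C1 + C2*erfi(sqrt(6)*z/3)


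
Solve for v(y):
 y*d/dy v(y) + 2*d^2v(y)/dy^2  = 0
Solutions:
 v(y) = C1 + C2*erf(y/2)


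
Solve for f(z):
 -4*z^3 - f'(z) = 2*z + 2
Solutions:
 f(z) = C1 - z^4 - z^2 - 2*z


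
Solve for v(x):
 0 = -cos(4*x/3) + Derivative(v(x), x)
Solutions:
 v(x) = C1 + 3*sin(4*x/3)/4


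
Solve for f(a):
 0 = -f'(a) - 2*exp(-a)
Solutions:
 f(a) = C1 + 2*exp(-a)


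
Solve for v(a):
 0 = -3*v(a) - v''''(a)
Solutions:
 v(a) = (C1*sin(sqrt(2)*3^(1/4)*a/2) + C2*cos(sqrt(2)*3^(1/4)*a/2))*exp(-sqrt(2)*3^(1/4)*a/2) + (C3*sin(sqrt(2)*3^(1/4)*a/2) + C4*cos(sqrt(2)*3^(1/4)*a/2))*exp(sqrt(2)*3^(1/4)*a/2)


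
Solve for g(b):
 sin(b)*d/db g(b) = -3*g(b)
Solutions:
 g(b) = C1*(cos(b) + 1)^(3/2)/(cos(b) - 1)^(3/2)


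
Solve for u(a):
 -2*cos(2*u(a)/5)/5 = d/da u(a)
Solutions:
 2*a/5 - 5*log(sin(2*u(a)/5) - 1)/4 + 5*log(sin(2*u(a)/5) + 1)/4 = C1


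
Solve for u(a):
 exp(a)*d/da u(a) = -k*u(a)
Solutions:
 u(a) = C1*exp(k*exp(-a))


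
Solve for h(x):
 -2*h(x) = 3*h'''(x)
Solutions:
 h(x) = C3*exp(-2^(1/3)*3^(2/3)*x/3) + (C1*sin(2^(1/3)*3^(1/6)*x/2) + C2*cos(2^(1/3)*3^(1/6)*x/2))*exp(2^(1/3)*3^(2/3)*x/6)


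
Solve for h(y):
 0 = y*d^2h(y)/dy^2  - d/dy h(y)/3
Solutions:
 h(y) = C1 + C2*y^(4/3)


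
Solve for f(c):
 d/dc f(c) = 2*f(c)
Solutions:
 f(c) = C1*exp(2*c)


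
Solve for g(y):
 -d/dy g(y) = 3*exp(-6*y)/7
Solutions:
 g(y) = C1 + exp(-6*y)/14


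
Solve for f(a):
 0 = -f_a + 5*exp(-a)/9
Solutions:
 f(a) = C1 - 5*exp(-a)/9


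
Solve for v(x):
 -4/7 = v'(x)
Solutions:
 v(x) = C1 - 4*x/7


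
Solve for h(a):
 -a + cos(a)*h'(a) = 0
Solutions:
 h(a) = C1 + Integral(a/cos(a), a)


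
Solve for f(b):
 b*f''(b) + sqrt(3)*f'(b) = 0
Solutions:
 f(b) = C1 + C2*b^(1 - sqrt(3))


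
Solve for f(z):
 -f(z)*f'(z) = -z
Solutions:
 f(z) = -sqrt(C1 + z^2)
 f(z) = sqrt(C1 + z^2)


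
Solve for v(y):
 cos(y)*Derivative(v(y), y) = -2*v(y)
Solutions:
 v(y) = C1*(sin(y) - 1)/(sin(y) + 1)


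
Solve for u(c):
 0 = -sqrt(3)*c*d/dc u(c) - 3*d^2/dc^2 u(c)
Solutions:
 u(c) = C1 + C2*erf(sqrt(2)*3^(3/4)*c/6)


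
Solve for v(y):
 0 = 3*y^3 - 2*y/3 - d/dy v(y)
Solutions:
 v(y) = C1 + 3*y^4/4 - y^2/3


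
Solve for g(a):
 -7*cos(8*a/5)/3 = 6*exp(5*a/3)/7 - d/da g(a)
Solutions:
 g(a) = C1 + 18*exp(5*a/3)/35 + 35*sin(8*a/5)/24


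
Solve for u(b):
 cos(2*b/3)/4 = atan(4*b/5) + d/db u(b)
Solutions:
 u(b) = C1 - b*atan(4*b/5) + 5*log(16*b^2 + 25)/8 + 3*sin(2*b/3)/8


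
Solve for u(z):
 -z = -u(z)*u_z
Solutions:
 u(z) = -sqrt(C1 + z^2)
 u(z) = sqrt(C1 + z^2)


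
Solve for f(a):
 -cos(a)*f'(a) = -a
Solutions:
 f(a) = C1 + Integral(a/cos(a), a)


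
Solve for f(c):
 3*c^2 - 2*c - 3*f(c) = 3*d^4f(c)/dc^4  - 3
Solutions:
 f(c) = c^2 - 2*c/3 + (C1*sin(sqrt(2)*c/2) + C2*cos(sqrt(2)*c/2))*exp(-sqrt(2)*c/2) + (C3*sin(sqrt(2)*c/2) + C4*cos(sqrt(2)*c/2))*exp(sqrt(2)*c/2) + 1


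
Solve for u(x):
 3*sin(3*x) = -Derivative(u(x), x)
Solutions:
 u(x) = C1 + cos(3*x)


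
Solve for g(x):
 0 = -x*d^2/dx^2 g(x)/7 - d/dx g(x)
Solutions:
 g(x) = C1 + C2/x^6


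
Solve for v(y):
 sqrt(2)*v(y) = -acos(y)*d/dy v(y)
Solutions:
 v(y) = C1*exp(-sqrt(2)*Integral(1/acos(y), y))


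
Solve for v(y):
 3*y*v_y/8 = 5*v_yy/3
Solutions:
 v(y) = C1 + C2*erfi(3*sqrt(5)*y/20)


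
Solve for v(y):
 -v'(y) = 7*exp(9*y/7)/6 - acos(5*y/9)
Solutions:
 v(y) = C1 + y*acos(5*y/9) - sqrt(81 - 25*y^2)/5 - 49*exp(9*y/7)/54


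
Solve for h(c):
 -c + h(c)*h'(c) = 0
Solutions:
 h(c) = -sqrt(C1 + c^2)
 h(c) = sqrt(C1 + c^2)


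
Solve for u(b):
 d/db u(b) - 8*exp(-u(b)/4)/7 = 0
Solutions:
 u(b) = 4*log(C1 + 2*b/7)


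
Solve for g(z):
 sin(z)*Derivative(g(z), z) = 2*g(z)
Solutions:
 g(z) = C1*(cos(z) - 1)/(cos(z) + 1)


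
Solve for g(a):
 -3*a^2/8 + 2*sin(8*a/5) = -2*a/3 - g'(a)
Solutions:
 g(a) = C1 + a^3/8 - a^2/3 + 5*cos(8*a/5)/4


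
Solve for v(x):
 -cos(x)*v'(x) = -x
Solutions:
 v(x) = C1 + Integral(x/cos(x), x)


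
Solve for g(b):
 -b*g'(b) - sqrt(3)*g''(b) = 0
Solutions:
 g(b) = C1 + C2*erf(sqrt(2)*3^(3/4)*b/6)


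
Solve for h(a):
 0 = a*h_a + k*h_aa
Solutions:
 h(a) = C1 + C2*sqrt(k)*erf(sqrt(2)*a*sqrt(1/k)/2)


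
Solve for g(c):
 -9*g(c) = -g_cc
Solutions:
 g(c) = C1*exp(-3*c) + C2*exp(3*c)


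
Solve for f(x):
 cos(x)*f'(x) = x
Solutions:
 f(x) = C1 + Integral(x/cos(x), x)


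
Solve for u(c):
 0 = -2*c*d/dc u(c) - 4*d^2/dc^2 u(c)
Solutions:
 u(c) = C1 + C2*erf(c/2)


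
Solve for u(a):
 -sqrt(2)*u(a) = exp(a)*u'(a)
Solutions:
 u(a) = C1*exp(sqrt(2)*exp(-a))


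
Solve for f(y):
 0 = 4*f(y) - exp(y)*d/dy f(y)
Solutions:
 f(y) = C1*exp(-4*exp(-y))


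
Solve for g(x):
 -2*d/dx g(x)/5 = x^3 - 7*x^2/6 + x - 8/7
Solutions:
 g(x) = C1 - 5*x^4/8 + 35*x^3/36 - 5*x^2/4 + 20*x/7


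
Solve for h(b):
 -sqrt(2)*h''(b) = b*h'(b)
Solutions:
 h(b) = C1 + C2*erf(2^(1/4)*b/2)


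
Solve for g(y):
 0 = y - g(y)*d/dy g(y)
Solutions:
 g(y) = -sqrt(C1 + y^2)
 g(y) = sqrt(C1 + y^2)


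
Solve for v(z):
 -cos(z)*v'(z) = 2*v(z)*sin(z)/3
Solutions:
 v(z) = C1*cos(z)^(2/3)


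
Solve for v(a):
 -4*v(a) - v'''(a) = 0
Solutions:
 v(a) = C3*exp(-2^(2/3)*a) + (C1*sin(2^(2/3)*sqrt(3)*a/2) + C2*cos(2^(2/3)*sqrt(3)*a/2))*exp(2^(2/3)*a/2)


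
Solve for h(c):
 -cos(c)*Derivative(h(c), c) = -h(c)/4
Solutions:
 h(c) = C1*(sin(c) + 1)^(1/8)/(sin(c) - 1)^(1/8)


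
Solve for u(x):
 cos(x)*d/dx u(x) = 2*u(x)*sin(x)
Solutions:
 u(x) = C1/cos(x)^2


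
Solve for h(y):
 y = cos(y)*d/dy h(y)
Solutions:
 h(y) = C1 + Integral(y/cos(y), y)


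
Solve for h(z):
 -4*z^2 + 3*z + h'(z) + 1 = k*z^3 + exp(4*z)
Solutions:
 h(z) = C1 + k*z^4/4 + 4*z^3/3 - 3*z^2/2 - z + exp(4*z)/4


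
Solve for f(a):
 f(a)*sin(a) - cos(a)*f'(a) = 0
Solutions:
 f(a) = C1/cos(a)


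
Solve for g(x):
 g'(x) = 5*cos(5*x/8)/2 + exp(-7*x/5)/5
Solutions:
 g(x) = C1 + 4*sin(5*x/8) - exp(-7*x/5)/7


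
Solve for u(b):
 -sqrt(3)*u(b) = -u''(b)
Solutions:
 u(b) = C1*exp(-3^(1/4)*b) + C2*exp(3^(1/4)*b)


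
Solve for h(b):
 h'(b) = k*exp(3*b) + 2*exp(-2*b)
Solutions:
 h(b) = C1 + k*exp(3*b)/3 - exp(-2*b)


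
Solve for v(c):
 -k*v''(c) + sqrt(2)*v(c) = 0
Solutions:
 v(c) = C1*exp(-2^(1/4)*c*sqrt(1/k)) + C2*exp(2^(1/4)*c*sqrt(1/k))


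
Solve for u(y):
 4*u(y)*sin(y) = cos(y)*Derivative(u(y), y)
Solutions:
 u(y) = C1/cos(y)^4


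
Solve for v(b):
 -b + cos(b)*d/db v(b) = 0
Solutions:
 v(b) = C1 + Integral(b/cos(b), b)


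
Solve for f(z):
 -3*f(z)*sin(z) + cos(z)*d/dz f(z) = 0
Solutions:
 f(z) = C1/cos(z)^3


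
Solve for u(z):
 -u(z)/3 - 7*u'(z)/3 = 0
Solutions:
 u(z) = C1*exp(-z/7)


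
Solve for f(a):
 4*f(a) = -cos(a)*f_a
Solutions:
 f(a) = C1*(sin(a)^2 - 2*sin(a) + 1)/(sin(a)^2 + 2*sin(a) + 1)


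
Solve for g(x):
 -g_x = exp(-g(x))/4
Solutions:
 g(x) = log(C1 - x/4)


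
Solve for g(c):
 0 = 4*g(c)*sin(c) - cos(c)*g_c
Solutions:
 g(c) = C1/cos(c)^4


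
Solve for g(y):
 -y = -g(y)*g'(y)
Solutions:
 g(y) = -sqrt(C1 + y^2)
 g(y) = sqrt(C1 + y^2)


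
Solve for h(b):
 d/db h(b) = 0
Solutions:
 h(b) = C1


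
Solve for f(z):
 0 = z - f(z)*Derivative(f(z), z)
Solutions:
 f(z) = -sqrt(C1 + z^2)
 f(z) = sqrt(C1 + z^2)


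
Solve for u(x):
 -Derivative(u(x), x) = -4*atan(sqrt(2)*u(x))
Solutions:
 Integral(1/atan(sqrt(2)*_y), (_y, u(x))) = C1 + 4*x


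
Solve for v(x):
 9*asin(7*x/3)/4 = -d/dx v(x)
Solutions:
 v(x) = C1 - 9*x*asin(7*x/3)/4 - 9*sqrt(9 - 49*x^2)/28


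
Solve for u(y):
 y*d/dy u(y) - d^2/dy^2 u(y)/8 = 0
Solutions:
 u(y) = C1 + C2*erfi(2*y)


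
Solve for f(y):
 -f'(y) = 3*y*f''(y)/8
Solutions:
 f(y) = C1 + C2/y^(5/3)


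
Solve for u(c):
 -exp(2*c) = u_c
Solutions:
 u(c) = C1 - exp(2*c)/2


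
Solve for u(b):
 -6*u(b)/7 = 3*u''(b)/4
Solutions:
 u(b) = C1*sin(2*sqrt(14)*b/7) + C2*cos(2*sqrt(14)*b/7)


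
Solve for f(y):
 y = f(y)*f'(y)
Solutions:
 f(y) = -sqrt(C1 + y^2)
 f(y) = sqrt(C1 + y^2)


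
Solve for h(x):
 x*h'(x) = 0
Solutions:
 h(x) = C1


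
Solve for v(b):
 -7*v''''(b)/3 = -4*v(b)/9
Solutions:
 v(b) = C1*exp(-sqrt(2)*21^(3/4)*b/21) + C2*exp(sqrt(2)*21^(3/4)*b/21) + C3*sin(sqrt(2)*21^(3/4)*b/21) + C4*cos(sqrt(2)*21^(3/4)*b/21)


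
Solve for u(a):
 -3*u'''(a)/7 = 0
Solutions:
 u(a) = C1 + C2*a + C3*a^2


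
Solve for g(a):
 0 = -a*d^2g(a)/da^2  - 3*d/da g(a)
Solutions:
 g(a) = C1 + C2/a^2


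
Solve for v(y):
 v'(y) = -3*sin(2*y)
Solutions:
 v(y) = C1 + 3*cos(2*y)/2


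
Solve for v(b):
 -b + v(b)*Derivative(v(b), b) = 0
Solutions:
 v(b) = -sqrt(C1 + b^2)
 v(b) = sqrt(C1 + b^2)


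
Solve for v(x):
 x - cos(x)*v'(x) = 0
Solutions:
 v(x) = C1 + Integral(x/cos(x), x)


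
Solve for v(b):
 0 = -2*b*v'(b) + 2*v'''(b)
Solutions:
 v(b) = C1 + Integral(C2*airyai(b) + C3*airybi(b), b)


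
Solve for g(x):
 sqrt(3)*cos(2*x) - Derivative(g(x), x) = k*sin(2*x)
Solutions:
 g(x) = C1 + k*cos(2*x)/2 + sqrt(3)*sin(2*x)/2


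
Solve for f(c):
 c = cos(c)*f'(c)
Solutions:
 f(c) = C1 + Integral(c/cos(c), c)


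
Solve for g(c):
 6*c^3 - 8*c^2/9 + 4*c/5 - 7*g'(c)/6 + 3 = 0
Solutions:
 g(c) = C1 + 9*c^4/7 - 16*c^3/63 + 12*c^2/35 + 18*c/7


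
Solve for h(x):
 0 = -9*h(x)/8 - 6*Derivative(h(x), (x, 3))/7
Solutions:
 h(x) = C3*exp(-2^(2/3)*21^(1/3)*x/4) + (C1*sin(2^(2/3)*3^(5/6)*7^(1/3)*x/8) + C2*cos(2^(2/3)*3^(5/6)*7^(1/3)*x/8))*exp(2^(2/3)*21^(1/3)*x/8)


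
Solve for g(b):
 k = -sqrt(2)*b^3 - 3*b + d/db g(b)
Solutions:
 g(b) = C1 + sqrt(2)*b^4/4 + 3*b^2/2 + b*k


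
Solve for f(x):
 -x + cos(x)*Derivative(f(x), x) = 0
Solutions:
 f(x) = C1 + Integral(x/cos(x), x)
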